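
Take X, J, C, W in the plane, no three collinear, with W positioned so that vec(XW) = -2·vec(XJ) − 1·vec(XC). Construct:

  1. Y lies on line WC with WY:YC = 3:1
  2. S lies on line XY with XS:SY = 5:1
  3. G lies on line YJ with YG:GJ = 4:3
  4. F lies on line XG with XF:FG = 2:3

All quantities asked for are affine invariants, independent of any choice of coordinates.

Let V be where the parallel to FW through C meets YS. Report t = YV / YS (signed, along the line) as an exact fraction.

t = -222/113

Set X = (0, 0), J = (1, 0), C = (0, 1), W = (-2, -1); any affine frame gives the same invariant.
1. Y lies on line WC with WY:YC = 3:1 ⇒ Y = (-1/2, 1/2)
2. S lies on line XY with XS:SY = 5:1 ⇒ S = (-5/12, 5/12)
3. G lies on line YJ with YG:GJ = 4:3 ⇒ G = (5/14, 3/14)
4. F lies on line XG with XF:FG = 2:3 ⇒ F = (1/7, 3/35)
through C parallel to FW: direction (-15/7, -38/35); meets YS at V = (-75/113, 75/113)
V = Y + t·(S−Y) with t = -222/113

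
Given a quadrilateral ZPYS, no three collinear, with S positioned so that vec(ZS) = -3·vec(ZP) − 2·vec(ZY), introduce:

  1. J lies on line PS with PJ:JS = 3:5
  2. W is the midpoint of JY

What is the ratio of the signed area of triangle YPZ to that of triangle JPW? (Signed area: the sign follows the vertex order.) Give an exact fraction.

Assign Z = (0, 0), P = (1, 0), Y = (0, 1), S = (-3, -2) — the answer is frame-independent, so this choice is without loss of generality.
1. J lies on line PS with PJ:JS = 3:5 ⇒ J = (-1/2, -3/4)
2. W is the midpoint of JY ⇒ W = (-1/4, 1/8)
2·[YPZ] = -1, 2·[JPW] = 9/8
[YPZ]:[JPW] = -1:9/8 = -8/9

[YPZ]:[JPW] = -8/9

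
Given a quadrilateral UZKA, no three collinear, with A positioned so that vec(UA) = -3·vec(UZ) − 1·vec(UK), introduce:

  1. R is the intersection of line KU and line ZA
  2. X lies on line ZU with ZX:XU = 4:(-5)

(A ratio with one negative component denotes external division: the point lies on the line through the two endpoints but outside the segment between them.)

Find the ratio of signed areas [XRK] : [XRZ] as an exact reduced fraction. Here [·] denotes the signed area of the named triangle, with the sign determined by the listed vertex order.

Assign U = (0, 0), Z = (1, 0), K = (0, 1), A = (-3, -1) — the answer is frame-independent, so this choice is without loss of generality.
1. R is the intersection of line KU and line ZA ⇒ R = (0, -1/4)
2. X lies on line ZU with ZX:XU = 4:(-5) ⇒ X = (5, 0)
2·[XRK] = -25/4, 2·[XRZ] = -1
[XRK]:[XRZ] = -25/4:-1 = 25/4

[XRK]:[XRZ] = 25/4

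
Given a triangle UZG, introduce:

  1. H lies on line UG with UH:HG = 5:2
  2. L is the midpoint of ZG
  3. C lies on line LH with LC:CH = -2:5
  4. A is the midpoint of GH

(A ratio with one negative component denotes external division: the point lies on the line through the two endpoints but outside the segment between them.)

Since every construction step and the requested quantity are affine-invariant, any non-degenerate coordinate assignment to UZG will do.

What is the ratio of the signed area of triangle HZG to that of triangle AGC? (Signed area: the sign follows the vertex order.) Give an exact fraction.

[HZG]:[AGC] = -12/5

Assign U = (0, 0), Z = (1, 0), G = (0, 1) — the answer is frame-independent, so this choice is without loss of generality.
1. H lies on line UG with UH:HG = 5:2 ⇒ H = (0, 5/7)
2. L is the midpoint of ZG ⇒ L = (1/2, 1/2)
3. C lies on line LH with LC:CH = -2:5 ⇒ C = (5/6, 5/14)
4. A is the midpoint of GH ⇒ A = (0, 6/7)
2·[HZG] = 2/7, 2·[AGC] = -5/42
[HZG]:[AGC] = 2/7:-5/42 = -12/5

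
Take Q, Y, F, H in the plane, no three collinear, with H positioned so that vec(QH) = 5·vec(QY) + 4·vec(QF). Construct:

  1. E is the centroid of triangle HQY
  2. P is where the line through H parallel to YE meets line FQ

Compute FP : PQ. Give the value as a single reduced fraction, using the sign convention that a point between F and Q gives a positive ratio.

FP:PQ = -11/8

Set Q = (0, 0), Y = (1, 0), F = (0, 1), H = (5, 4); any affine frame gives the same invariant.
1. E is the centroid of triangle HQY ⇒ E = (2, 4/3)
2. P is where the line through H parallel to YE meets line FQ ⇒ P = (0, -8/3)
P = F + t·(Q−F) with t = 11/3, so FP:PQ = t:(1−t) = 11/3:-8/3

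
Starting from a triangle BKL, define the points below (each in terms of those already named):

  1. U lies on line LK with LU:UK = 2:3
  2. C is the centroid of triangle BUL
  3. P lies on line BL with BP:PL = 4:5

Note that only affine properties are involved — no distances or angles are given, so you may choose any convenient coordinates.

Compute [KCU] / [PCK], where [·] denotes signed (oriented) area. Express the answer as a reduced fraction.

[KCU]:[PCK] = 27/20

Assign B = (0, 0), K = (1, 0), L = (0, 1) — the answer is frame-independent, so this choice is without loss of generality.
1. U lies on line LK with LU:UK = 2:3 ⇒ U = (2/5, 3/5)
2. C is the centroid of triangle BUL ⇒ C = (2/15, 8/15)
3. P lies on line BL with BP:PL = 4:5 ⇒ P = (0, 4/9)
2·[KCU] = -1/5, 2·[PCK] = -4/27
[KCU]:[PCK] = -1/5:-4/27 = 27/20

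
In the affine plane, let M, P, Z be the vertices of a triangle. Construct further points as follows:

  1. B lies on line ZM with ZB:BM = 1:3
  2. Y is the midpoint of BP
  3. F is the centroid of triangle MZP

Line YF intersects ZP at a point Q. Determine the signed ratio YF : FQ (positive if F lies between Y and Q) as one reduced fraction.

YF:FQ = -5/8

Work in coordinates with M = (0, 0), P = (1, 0), Z = (0, 1).
1. B lies on line ZM with ZB:BM = 1:3 ⇒ B = (0, 3/4)
2. Y is the midpoint of BP ⇒ Y = (1/2, 3/8)
3. F is the centroid of triangle MZP ⇒ F = (1/3, 1/3)
line YF meets ZP at Q = (3/5, 2/5)
F = Y + t·(Q−Y) with t = -5/3, so YF:FQ = -5/3:8/3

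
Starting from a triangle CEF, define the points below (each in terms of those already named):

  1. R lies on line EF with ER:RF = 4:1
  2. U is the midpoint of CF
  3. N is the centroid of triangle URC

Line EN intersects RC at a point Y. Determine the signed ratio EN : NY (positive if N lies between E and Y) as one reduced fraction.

EN:NY = -25

Work in coordinates with C = (0, 0), E = (1, 0), F = (0, 1).
1. R lies on line EF with ER:RF = 4:1 ⇒ R = (1/5, 4/5)
2. U is the midpoint of CF ⇒ U = (0, 1/2)
3. N is the centroid of triangle URC ⇒ N = (1/15, 13/30)
line EN meets RC at Y = (13/125, 52/125)
N = E + t·(Y−E) with t = 25/24, so EN:NY = 25/24:-1/24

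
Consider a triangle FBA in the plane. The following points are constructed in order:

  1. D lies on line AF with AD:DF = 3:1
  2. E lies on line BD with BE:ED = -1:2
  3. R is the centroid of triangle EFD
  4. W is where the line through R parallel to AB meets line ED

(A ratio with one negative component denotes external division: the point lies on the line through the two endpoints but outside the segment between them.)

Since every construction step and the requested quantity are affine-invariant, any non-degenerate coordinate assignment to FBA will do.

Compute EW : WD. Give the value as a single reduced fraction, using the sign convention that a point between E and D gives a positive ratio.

Choose coordinates F = (0, 0), B = (1, 0), A = (0, 1).
1. D lies on line AF with AD:DF = 3:1 ⇒ D = (0, 1/4)
2. E lies on line BD with BE:ED = -1:2 ⇒ E = (2, -1/4)
3. R is the centroid of triangle EFD ⇒ R = (2/3, 0)
4. W is where the line through R parallel to AB meets line ED ⇒ W = (5/9, 1/9)
W = E + t·(D−E) with t = 13/18, so EW:WD = t:(1−t) = 13/18:5/18

EW:WD = 13/5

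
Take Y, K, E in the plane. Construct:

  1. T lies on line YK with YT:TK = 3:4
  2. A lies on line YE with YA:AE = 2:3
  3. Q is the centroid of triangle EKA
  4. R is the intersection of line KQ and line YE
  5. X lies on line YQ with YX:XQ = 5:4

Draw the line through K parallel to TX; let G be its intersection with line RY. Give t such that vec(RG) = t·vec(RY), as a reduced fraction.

Work in coordinates with Y = (0, 0), K = (1, 0), E = (0, 1).
1. T lies on line YK with YT:TK = 3:4 ⇒ T = (3/7, 0)
2. A lies on line YE with YA:AE = 2:3 ⇒ A = (0, 2/5)
3. Q is the centroid of triangle EKA ⇒ Q = (1/3, 7/15)
4. R is the intersection of line KQ and line YE ⇒ R = (0, 7/10)
5. X lies on line YQ with YX:XQ = 5:4 ⇒ X = (5/27, 7/27)
through K parallel to TX: direction (-46/189, 7/27); meets RY at G = (0, 49/46)
G = R + t·(Y−R) with t = -12/23

t = -12/23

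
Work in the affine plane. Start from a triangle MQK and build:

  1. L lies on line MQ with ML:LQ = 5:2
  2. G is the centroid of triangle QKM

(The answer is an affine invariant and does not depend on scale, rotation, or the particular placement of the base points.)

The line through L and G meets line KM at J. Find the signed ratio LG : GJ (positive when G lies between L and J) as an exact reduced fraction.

LG:GJ = 8/7

Choose coordinates M = (0, 0), Q = (1, 0), K = (0, 1).
1. L lies on line MQ with ML:LQ = 5:2 ⇒ L = (5/7, 0)
2. G is the centroid of triangle QKM ⇒ G = (1/3, 1/3)
line LG meets KM at J = (0, 5/8)
G = L + t·(J−L) with t = 8/15, so LG:GJ = 8/15:7/15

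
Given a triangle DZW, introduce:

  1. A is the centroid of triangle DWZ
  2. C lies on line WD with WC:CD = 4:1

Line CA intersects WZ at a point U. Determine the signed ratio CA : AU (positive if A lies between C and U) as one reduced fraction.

Work in coordinates with D = (0, 0), Z = (1, 0), W = (0, 1).
1. A is the centroid of triangle DWZ ⇒ A = (1/3, 1/3)
2. C lies on line WD with WC:CD = 4:1 ⇒ C = (0, 1/5)
line CA meets WZ at U = (4/7, 3/7)
A = C + t·(U−C) with t = 7/12, so CA:AU = 7/12:5/12

CA:AU = 7/5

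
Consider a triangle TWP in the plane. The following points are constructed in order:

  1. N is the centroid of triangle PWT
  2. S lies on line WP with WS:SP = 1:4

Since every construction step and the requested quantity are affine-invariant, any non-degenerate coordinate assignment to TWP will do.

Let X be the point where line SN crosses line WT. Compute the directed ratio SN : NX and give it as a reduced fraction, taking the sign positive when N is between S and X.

Assign T = (0, 0), W = (1, 0), P = (0, 1) — the answer is frame-independent, so this choice is without loss of generality.
1. N is the centroid of triangle PWT ⇒ N = (1/3, 1/3)
2. S lies on line WP with WS:SP = 1:4 ⇒ S = (4/5, 1/5)
line SN meets WT at X = (3/2, 0)
N = S + t·(X−S) with t = -2/3, so SN:NX = -2/3:5/3

SN:NX = -2/5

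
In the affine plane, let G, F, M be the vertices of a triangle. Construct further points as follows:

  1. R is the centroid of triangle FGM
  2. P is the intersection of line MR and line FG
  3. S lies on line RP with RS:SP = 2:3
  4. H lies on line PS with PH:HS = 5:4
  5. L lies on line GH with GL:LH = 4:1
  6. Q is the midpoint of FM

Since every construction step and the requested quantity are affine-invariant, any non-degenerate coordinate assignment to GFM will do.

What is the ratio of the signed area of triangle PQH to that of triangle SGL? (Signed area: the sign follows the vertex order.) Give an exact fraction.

Work in coordinates with G = (0, 0), F = (1, 0), M = (0, 1).
1. R is the centroid of triangle FGM ⇒ R = (1/3, 1/3)
2. P is the intersection of line MR and line FG ⇒ P = (1/2, 0)
3. S lies on line RP with RS:SP = 2:3 ⇒ S = (2/5, 1/5)
4. H lies on line PS with PH:HS = 5:4 ⇒ H = (4/9, 1/9)
5. L lies on line GH with GL:LH = 4:1 ⇒ L = (16/45, 4/45)
6. Q is the midpoint of FM ⇒ Q = (1/2, 1/2)
2·[PQH] = 1/36, 2·[SGL] = 8/225
[PQH]:[SGL] = 1/36:8/225 = 25/32

[PQH]:[SGL] = 25/32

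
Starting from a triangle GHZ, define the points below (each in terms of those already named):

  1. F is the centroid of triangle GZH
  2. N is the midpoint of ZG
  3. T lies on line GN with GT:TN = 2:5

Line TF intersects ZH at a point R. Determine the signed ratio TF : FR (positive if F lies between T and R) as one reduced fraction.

Set G = (0, 0), H = (1, 0), Z = (0, 1); any affine frame gives the same invariant.
1. F is the centroid of triangle GZH ⇒ F = (1/3, 1/3)
2. N is the midpoint of ZG ⇒ N = (0, 1/2)
3. T lies on line GN with GT:TN = 2:5 ⇒ T = (0, 1/7)
line TF meets ZH at R = (6/11, 5/11)
F = T + t·(R−T) with t = 11/18, so TF:FR = 11/18:7/18

TF:FR = 11/7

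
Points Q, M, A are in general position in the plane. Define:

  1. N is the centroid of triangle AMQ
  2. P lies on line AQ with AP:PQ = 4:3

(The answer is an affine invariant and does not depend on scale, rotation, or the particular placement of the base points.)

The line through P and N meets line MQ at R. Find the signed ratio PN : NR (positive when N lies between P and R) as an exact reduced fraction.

Choose coordinates Q = (0, 0), M = (1, 0), A = (0, 1).
1. N is the centroid of triangle AMQ ⇒ N = (1/3, 1/3)
2. P lies on line AQ with AP:PQ = 4:3 ⇒ P = (0, 3/7)
line PN meets MQ at R = (3/2, 0)
N = P + t·(R−P) with t = 2/9, so PN:NR = 2/9:7/9

PN:NR = 2/7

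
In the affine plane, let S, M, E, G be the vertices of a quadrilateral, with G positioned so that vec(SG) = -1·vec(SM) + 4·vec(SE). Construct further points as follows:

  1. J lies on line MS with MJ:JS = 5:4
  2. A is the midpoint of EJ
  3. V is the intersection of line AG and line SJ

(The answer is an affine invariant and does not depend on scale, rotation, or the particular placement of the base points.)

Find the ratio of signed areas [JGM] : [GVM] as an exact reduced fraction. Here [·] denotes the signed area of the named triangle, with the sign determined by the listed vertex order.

Set S = (0, 0), M = (1, 0), E = (0, 1), G = (-1, 4); any affine frame gives the same invariant.
1. J lies on line MS with MJ:JS = 5:4 ⇒ J = (4/9, 0)
2. A is the midpoint of EJ ⇒ A = (2/9, 1/2)
3. V is the intersection of line AG and line SJ ⇒ V = (25/63, 0)
2·[JGM] = -20/9, 2·[GVM] = 152/63
[JGM]:[GVM] = -20/9:152/63 = -35/38

[JGM]:[GVM] = -35/38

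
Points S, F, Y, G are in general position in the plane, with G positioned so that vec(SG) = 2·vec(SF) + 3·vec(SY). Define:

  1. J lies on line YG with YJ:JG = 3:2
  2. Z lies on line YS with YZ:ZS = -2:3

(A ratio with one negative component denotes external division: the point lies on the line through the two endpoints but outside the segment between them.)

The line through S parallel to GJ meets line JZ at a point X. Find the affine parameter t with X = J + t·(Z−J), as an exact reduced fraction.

t = -1/2

Set S = (0, 0), F = (1, 0), Y = (0, 1), G = (2, 3); any affine frame gives the same invariant.
1. J lies on line YG with YJ:JG = 3:2 ⇒ J = (6/5, 11/5)
2. Z lies on line YS with YZ:ZS = -2:3 ⇒ Z = (0, 3)
through S parallel to GJ: direction (-4/5, -4/5); meets JZ at X = (9/5, 9/5)
X = J + t·(Z−J) with t = -1/2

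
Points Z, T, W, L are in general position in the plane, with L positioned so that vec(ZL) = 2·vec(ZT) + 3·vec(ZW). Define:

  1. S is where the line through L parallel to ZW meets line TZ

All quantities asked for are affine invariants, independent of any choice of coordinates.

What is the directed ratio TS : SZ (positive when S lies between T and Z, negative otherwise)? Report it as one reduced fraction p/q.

Assign Z = (0, 0), T = (1, 0), W = (0, 1), L = (2, 3) — the answer is frame-independent, so this choice is without loss of generality.
1. S is where the line through L parallel to ZW meets line TZ ⇒ S = (2, 0)
S = T + t·(Z−T) with t = -1, so TS:SZ = t:(1−t) = -1:2

TS:SZ = -1/2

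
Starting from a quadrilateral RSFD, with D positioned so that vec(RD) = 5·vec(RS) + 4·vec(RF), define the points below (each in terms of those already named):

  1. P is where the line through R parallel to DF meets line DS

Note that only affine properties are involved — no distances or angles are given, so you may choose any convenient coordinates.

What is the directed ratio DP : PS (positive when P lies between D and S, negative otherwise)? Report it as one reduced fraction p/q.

DP:PS = 5/3

Work in coordinates with R = (0, 0), S = (1, 0), F = (0, 1), D = (5, 4).
1. P is where the line through R parallel to DF meets line DS ⇒ P = (5/2, 3/2)
P = D + t·(S−D) with t = 5/8, so DP:PS = t:(1−t) = 5/8:3/8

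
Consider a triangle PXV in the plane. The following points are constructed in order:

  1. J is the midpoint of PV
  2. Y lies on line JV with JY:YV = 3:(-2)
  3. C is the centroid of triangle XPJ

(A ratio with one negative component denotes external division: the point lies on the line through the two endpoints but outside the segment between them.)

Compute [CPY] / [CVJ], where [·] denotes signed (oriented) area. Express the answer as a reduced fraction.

Work in coordinates with P = (0, 0), X = (1, 0), V = (0, 1).
1. J is the midpoint of PV ⇒ J = (0, 1/2)
2. Y lies on line JV with JY:YV = 3:(-2) ⇒ Y = (0, 2)
3. C is the centroid of triangle XPJ ⇒ C = (1/3, 1/6)
2·[CPY] = -2/3, 2·[CVJ] = 1/6
[CPY]:[CVJ] = -2/3:1/6 = -4

[CPY]:[CVJ] = -4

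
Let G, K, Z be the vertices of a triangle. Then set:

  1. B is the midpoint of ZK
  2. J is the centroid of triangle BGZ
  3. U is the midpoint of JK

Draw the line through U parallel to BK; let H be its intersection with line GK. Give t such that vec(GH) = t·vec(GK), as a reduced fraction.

Work in coordinates with G = (0, 0), K = (1, 0), Z = (0, 1).
1. B is the midpoint of ZK ⇒ B = (1/2, 1/2)
2. J is the centroid of triangle BGZ ⇒ J = (1/6, 1/2)
3. U is the midpoint of JK ⇒ U = (7/12, 1/4)
through U parallel to BK: direction (1/2, -1/2); meets GK at H = (5/6, 0)
H = G + t·(K−G) with t = 5/6

t = 5/6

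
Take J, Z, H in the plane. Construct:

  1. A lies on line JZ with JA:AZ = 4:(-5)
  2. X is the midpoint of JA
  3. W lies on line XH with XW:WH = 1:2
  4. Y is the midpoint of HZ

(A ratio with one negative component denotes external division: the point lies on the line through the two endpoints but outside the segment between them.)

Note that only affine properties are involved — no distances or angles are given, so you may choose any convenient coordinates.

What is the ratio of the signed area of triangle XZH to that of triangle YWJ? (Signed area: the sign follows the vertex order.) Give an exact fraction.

Choose coordinates J = (0, 0), Z = (1, 0), H = (0, 1).
1. A lies on line JZ with JA:AZ = 4:(-5) ⇒ A = (-4, 0)
2. X is the midpoint of JA ⇒ X = (-2, 0)
3. W lies on line XH with XW:WH = 1:2 ⇒ W = (-4/3, 1/3)
4. Y is the midpoint of HZ ⇒ Y = (1/2, 1/2)
2·[XZH] = 3, 2·[YWJ] = 5/6
[XZH]:[YWJ] = 3:5/6 = 18/5

[XZH]:[YWJ] = 18/5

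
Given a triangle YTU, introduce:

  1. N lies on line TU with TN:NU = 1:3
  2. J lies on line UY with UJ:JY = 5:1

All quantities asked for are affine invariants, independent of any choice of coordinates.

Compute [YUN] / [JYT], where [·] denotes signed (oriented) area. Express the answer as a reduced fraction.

Work in coordinates with Y = (0, 0), T = (1, 0), U = (0, 1).
1. N lies on line TU with TN:NU = 1:3 ⇒ N = (3/4, 1/4)
2. J lies on line UY with UJ:JY = 5:1 ⇒ J = (0, 1/6)
2·[YUN] = -3/4, 2·[JYT] = 1/6
[YUN]:[JYT] = -3/4:1/6 = -9/2

[YUN]:[JYT] = -9/2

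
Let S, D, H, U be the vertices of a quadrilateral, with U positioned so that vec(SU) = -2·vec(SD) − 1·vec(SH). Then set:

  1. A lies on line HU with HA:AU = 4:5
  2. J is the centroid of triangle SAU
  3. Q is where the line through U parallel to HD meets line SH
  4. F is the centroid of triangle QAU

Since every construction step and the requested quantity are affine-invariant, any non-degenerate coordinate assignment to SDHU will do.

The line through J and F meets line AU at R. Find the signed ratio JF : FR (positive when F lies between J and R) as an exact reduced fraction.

JF:FR = -3/4

Assign S = (0, 0), D = (1, 0), H = (0, 1), U = (-2, -1) — the answer is frame-independent, so this choice is without loss of generality.
1. A lies on line HU with HA:AU = 4:5 ⇒ A = (-8/9, 1/9)
2. J is the centroid of triangle SAU ⇒ J = (-26/27, -8/27)
3. Q is where the line through U parallel to HD meets line SH ⇒ Q = (0, -3)
4. F is the centroid of triangle QAU ⇒ F = (-26/27, -35/27)
line JF meets AU at R = (-26/27, 1/27)
F = J + t·(R−J) with t = -3, so JF:FR = -3:4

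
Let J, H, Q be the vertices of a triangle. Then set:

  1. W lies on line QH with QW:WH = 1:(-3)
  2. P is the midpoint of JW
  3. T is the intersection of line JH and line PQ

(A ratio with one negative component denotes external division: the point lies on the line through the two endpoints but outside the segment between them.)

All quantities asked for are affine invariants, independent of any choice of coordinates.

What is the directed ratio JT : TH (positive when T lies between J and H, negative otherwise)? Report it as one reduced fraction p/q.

Choose coordinates J = (0, 0), H = (1, 0), Q = (0, 1).
1. W lies on line QH with QW:WH = 1:(-3) ⇒ W = (-1/2, 3/2)
2. P is the midpoint of JW ⇒ P = (-1/4, 3/4)
3. T is the intersection of line JH and line PQ ⇒ T = (-1, 0)
T = J + t·(H−J) with t = -1, so JT:TH = t:(1−t) = -1:2

JT:TH = -1/2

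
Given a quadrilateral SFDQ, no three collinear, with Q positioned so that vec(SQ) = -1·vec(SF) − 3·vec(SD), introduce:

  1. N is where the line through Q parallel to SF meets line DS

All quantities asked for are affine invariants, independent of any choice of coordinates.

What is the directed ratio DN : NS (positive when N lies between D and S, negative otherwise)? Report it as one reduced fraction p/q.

Work in coordinates with S = (0, 0), F = (1, 0), D = (0, 1), Q = (-1, -3).
1. N is where the line through Q parallel to SF meets line DS ⇒ N = (0, -3)
N = D + t·(S−D) with t = 4, so DN:NS = t:(1−t) = 4:-3

DN:NS = -4/3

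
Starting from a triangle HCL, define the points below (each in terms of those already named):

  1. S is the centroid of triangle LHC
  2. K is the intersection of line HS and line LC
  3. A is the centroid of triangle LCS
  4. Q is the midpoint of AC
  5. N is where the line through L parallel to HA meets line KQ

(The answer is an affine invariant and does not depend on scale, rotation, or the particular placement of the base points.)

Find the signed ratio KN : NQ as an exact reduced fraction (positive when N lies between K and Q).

KN:NQ = -2/3

Set H = (0, 0), C = (1, 0), L = (0, 1); any affine frame gives the same invariant.
1. S is the centroid of triangle LHC ⇒ S = (1/3, 1/3)
2. K is the intersection of line HS and line LC ⇒ K = (1/2, 1/2)
3. A is the centroid of triangle LCS ⇒ A = (4/9, 4/9)
4. Q is the midpoint of AC ⇒ Q = (13/18, 2/9)
5. N is where the line through L parallel to HA meets line KQ ⇒ N = (1/18, 19/18)
N = K + t·(Q−K) with t = -2, so KN:NQ = t:(1−t) = -2:3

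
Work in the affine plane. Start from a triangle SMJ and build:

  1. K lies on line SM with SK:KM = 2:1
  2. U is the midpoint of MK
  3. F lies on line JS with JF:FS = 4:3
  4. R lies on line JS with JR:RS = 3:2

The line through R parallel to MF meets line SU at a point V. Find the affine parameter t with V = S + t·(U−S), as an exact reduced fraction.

t = 28/25

Set S = (0, 0), M = (1, 0), J = (0, 1); any affine frame gives the same invariant.
1. K lies on line SM with SK:KM = 2:1 ⇒ K = (2/3, 0)
2. U is the midpoint of MK ⇒ U = (5/6, 0)
3. F lies on line JS with JF:FS = 4:3 ⇒ F = (0, 3/7)
4. R lies on line JS with JR:RS = 3:2 ⇒ R = (0, 2/5)
through R parallel to MF: direction (-1, 3/7); meets SU at V = (14/15, 0)
V = S + t·(U−S) with t = 28/25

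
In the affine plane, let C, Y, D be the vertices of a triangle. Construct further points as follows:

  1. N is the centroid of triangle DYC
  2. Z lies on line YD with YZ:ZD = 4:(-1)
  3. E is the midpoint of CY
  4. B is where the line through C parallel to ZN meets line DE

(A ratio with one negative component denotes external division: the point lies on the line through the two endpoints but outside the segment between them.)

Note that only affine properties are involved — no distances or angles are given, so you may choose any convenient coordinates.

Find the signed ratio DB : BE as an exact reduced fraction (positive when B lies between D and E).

DB:BE = -4/3

Choose coordinates C = (0, 0), Y = (1, 0), D = (0, 1).
1. N is the centroid of triangle DYC ⇒ N = (1/3, 1/3)
2. Z lies on line YD with YZ:ZD = 4:(-1) ⇒ Z = (-1/3, 4/3)
3. E is the midpoint of CY ⇒ E = (1/2, 0)
4. B is where the line through C parallel to ZN meets line DE ⇒ B = (2, -3)
B = D + t·(E−D) with t = 4, so DB:BE = t:(1−t) = 4:-3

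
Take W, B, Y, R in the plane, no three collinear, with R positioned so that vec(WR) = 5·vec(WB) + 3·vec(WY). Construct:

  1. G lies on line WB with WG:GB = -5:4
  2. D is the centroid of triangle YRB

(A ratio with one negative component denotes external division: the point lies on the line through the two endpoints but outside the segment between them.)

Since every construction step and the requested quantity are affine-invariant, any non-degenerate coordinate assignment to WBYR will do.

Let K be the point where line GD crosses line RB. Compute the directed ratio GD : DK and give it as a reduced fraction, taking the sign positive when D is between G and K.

Set W = (0, 0), B = (1, 0), Y = (0, 1), R = (5, 3); any affine frame gives the same invariant.
1. G lies on line WB with WG:GB = -5:4 ⇒ G = (5, 0)
2. D is the centroid of triangle YRB ⇒ D = (2, 4/3)
line GD meets RB at K = (107/43, 48/43)
D = G + t·(K−G) with t = 43/36, so GD:DK = 43/36:-7/36

GD:DK = -43/7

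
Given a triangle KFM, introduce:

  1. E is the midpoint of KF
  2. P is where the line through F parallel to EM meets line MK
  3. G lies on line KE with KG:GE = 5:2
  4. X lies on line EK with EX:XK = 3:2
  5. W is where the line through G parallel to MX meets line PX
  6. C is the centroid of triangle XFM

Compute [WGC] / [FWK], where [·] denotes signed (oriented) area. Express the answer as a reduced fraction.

[WGC]:[FWK] = 23/210

Assign K = (0, 0), F = (1, 0), M = (0, 1) — the answer is frame-independent, so this choice is without loss of generality.
1. E is the midpoint of KF ⇒ E = (1/2, 0)
2. P is where the line through F parallel to EM meets line MK ⇒ P = (0, 2)
3. G lies on line KE with KG:GE = 5:2 ⇒ G = (5/14, 0)
4. X lies on line EK with EX:XK = 3:2 ⇒ X = (1/5, 0)
5. W is where the line through G parallel to MX meets line PX ⇒ W = (3/70, 11/7)
6. C is the centroid of triangle XFM ⇒ C = (2/5, 1/3)
2·[WGC] = 253/1470, 2·[FWK] = 11/7
[WGC]:[FWK] = 253/1470:11/7 = 23/210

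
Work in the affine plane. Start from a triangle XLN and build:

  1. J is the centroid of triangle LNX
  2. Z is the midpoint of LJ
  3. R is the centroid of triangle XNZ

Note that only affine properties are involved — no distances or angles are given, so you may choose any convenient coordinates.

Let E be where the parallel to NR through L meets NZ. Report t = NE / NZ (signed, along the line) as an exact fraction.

Assign X = (0, 0), L = (1, 0), N = (0, 1) — the answer is frame-independent, so this choice is without loss of generality.
1. J is the centroid of triangle LNX ⇒ J = (1/3, 1/3)
2. Z is the midpoint of LJ ⇒ Z = (2/3, 1/6)
3. R is the centroid of triangle XNZ ⇒ R = (2/9, 7/18)
through L parallel to NR: direction (2/9, -11/18); meets NZ at E = (7/6, -11/24)
E = N + t·(Z−N) with t = 7/4

t = 7/4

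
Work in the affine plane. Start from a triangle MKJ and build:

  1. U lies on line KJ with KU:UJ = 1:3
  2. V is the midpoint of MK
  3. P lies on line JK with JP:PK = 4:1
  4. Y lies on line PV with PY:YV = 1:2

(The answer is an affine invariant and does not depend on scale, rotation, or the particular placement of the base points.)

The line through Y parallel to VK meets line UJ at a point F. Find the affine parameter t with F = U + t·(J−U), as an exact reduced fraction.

Work in coordinates with M = (0, 0), K = (1, 0), J = (0, 1).
1. U lies on line KJ with KU:UJ = 1:3 ⇒ U = (3/4, 1/4)
2. V is the midpoint of MK ⇒ V = (1/2, 0)
3. P lies on line JK with JP:PK = 4:1 ⇒ P = (4/5, 1/5)
4. Y lies on line PV with PY:YV = 1:2 ⇒ Y = (7/10, 2/15)
through Y parallel to VK: direction (1/2, 0); meets UJ at F = (13/15, 2/15)
F = U + t·(J−U) with t = -7/45

t = -7/45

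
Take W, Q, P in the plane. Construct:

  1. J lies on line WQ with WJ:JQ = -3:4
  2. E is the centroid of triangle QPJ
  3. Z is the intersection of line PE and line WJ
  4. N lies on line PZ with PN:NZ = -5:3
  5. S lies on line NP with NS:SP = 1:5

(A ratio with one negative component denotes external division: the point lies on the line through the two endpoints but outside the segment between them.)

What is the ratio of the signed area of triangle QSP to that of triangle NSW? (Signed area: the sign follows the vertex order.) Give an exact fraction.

Assign W = (0, 0), Q = (1, 0), P = (0, 1) — the answer is frame-independent, so this choice is without loss of generality.
1. J lies on line WQ with WJ:JQ = -3:4 ⇒ J = (-3, 0)
2. E is the centroid of triangle QPJ ⇒ E = (-2/3, 1/3)
3. Z is the intersection of line PE and line WJ ⇒ Z = (-1, 0)
4. N lies on line PZ with PN:NZ = -5:3 ⇒ N = (-5/2, -3/2)
5. S lies on line NP with NS:SP = 1:5 ⇒ S = (-25/12, -13/12)
2·[QSP] = -25/6, 2·[NSW] = -5/12
[QSP]:[NSW] = -25/6:-5/12 = 10

[QSP]:[NSW] = 10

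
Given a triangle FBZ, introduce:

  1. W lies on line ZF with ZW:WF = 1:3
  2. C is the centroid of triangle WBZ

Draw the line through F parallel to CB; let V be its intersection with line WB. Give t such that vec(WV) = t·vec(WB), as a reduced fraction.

Work in coordinates with F = (0, 0), B = (1, 0), Z = (0, 1).
1. W lies on line ZF with ZW:WF = 1:3 ⇒ W = (0, 3/4)
2. C is the centroid of triangle WBZ ⇒ C = (1/3, 7/12)
through F parallel to CB: direction (2/3, -7/12); meets WB at V = (-6, 21/4)
V = W + t·(B−W) with t = -6

t = -6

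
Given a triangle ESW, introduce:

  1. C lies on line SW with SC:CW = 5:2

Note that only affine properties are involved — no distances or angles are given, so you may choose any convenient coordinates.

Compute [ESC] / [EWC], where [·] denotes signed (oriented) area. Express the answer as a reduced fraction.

[ESC]:[EWC] = -5/2

Work in coordinates with E = (0, 0), S = (1, 0), W = (0, 1).
1. C lies on line SW with SC:CW = 5:2 ⇒ C = (2/7, 5/7)
2·[ESC] = 5/7, 2·[EWC] = -2/7
[ESC]:[EWC] = 5/7:-2/7 = -5/2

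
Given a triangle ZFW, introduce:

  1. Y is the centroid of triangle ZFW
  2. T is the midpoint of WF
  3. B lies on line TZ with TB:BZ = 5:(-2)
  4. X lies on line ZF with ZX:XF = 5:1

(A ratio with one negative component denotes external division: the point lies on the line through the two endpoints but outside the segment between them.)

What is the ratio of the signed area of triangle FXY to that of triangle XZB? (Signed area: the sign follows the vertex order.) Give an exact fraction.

[FXY]:[XZB] = -1/5

Set Z = (0, 0), F = (1, 0), W = (0, 1); any affine frame gives the same invariant.
1. Y is the centroid of triangle ZFW ⇒ Y = (1/3, 1/3)
2. T is the midpoint of WF ⇒ T = (1/2, 1/2)
3. B lies on line TZ with TB:BZ = 5:(-2) ⇒ B = (-1/3, -1/3)
4. X lies on line ZF with ZX:XF = 5:1 ⇒ X = (5/6, 0)
2·[FXY] = -1/18, 2·[XZB] = 5/18
[FXY]:[XZB] = -1/18:5/18 = -1/5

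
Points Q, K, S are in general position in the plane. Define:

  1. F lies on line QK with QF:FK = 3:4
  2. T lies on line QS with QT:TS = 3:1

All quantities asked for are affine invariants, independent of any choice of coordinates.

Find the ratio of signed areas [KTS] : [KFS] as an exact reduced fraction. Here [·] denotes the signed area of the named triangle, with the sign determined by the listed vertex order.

[KTS]:[KFS] = 7/16

Set Q = (0, 0), K = (1, 0), S = (0, 1); any affine frame gives the same invariant.
1. F lies on line QK with QF:FK = 3:4 ⇒ F = (3/7, 0)
2. T lies on line QS with QT:TS = 3:1 ⇒ T = (0, 3/4)
2·[KTS] = -1/4, 2·[KFS] = -4/7
[KTS]:[KFS] = -1/4:-4/7 = 7/16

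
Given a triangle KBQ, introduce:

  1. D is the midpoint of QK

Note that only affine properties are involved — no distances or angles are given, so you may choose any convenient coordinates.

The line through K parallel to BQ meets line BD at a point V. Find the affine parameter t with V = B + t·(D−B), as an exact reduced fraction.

Set K = (0, 0), B = (1, 0), Q = (0, 1); any affine frame gives the same invariant.
1. D is the midpoint of QK ⇒ D = (0, 1/2)
through K parallel to BQ: direction (-1, 1); meets BD at V = (-1, 1)
V = B + t·(D−B) with t = 2

t = 2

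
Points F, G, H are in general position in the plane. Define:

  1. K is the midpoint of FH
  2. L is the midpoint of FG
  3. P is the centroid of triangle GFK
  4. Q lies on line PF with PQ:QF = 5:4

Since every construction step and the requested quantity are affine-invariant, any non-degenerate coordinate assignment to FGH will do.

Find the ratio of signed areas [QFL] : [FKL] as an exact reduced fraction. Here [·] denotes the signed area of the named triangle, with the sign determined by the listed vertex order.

[QFL]:[FKL] = -4/27

Set F = (0, 0), G = (1, 0), H = (0, 1); any affine frame gives the same invariant.
1. K is the midpoint of FH ⇒ K = (0, 1/2)
2. L is the midpoint of FG ⇒ L = (1/2, 0)
3. P is the centroid of triangle GFK ⇒ P = (1/3, 1/6)
4. Q lies on line PF with PQ:QF = 5:4 ⇒ Q = (4/27, 2/27)
2·[QFL] = 1/27, 2·[FKL] = -1/4
[QFL]:[FKL] = 1/27:-1/4 = -4/27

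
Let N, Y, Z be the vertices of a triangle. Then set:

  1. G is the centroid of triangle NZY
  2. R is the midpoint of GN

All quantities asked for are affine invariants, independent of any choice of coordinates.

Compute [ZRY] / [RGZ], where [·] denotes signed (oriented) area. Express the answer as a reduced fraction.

[ZRY]:[RGZ] = 4

Choose coordinates N = (0, 0), Y = (1, 0), Z = (0, 1).
1. G is the centroid of triangle NZY ⇒ G = (1/3, 1/3)
2. R is the midpoint of GN ⇒ R = (1/6, 1/6)
2·[ZRY] = 2/3, 2·[RGZ] = 1/6
[ZRY]:[RGZ] = 2/3:1/6 = 4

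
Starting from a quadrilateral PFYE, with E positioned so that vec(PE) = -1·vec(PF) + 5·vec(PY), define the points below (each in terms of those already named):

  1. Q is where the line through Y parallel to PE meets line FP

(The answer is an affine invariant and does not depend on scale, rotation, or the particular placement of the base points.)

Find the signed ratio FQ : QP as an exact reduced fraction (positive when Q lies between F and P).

Choose coordinates P = (0, 0), F = (1, 0), Y = (0, 1), E = (-1, 5).
1. Q is where the line through Y parallel to PE meets line FP ⇒ Q = (1/5, 0)
Q = F + t·(P−F) with t = 4/5, so FQ:QP = t:(1−t) = 4/5:1/5

FQ:QP = 4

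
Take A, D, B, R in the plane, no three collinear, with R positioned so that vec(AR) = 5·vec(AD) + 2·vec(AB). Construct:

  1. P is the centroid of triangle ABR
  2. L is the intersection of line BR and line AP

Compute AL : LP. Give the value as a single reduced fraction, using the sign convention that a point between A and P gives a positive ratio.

AL:LP = -3

Assign A = (0, 0), D = (1, 0), B = (0, 1), R = (5, 2) — the answer is frame-independent, so this choice is without loss of generality.
1. P is the centroid of triangle ABR ⇒ P = (5/3, 1)
2. L is the intersection of line BR and line AP ⇒ L = (5/2, 3/2)
L = A + t·(P−A) with t = 3/2, so AL:LP = t:(1−t) = 3/2:-1/2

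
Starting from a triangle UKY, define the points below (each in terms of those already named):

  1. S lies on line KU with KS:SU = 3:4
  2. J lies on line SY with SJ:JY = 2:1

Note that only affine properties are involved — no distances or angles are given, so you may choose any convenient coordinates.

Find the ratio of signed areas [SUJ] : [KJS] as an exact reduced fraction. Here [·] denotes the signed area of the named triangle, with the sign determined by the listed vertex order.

Choose coordinates U = (0, 0), K = (1, 0), Y = (0, 1).
1. S lies on line KU with KS:SU = 3:4 ⇒ S = (4/7, 0)
2. J lies on line SY with SJ:JY = 2:1 ⇒ J = (4/21, 2/3)
2·[SUJ] = -8/21, 2·[KJS] = 2/7
[SUJ]:[KJS] = -8/21:2/7 = -4/3

[SUJ]:[KJS] = -4/3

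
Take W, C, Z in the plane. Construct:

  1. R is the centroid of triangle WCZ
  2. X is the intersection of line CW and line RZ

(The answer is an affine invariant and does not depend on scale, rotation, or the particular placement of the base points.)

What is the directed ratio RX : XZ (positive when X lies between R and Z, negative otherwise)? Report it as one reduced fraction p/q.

RX:XZ = -1/3

Work in coordinates with W = (0, 0), C = (1, 0), Z = (0, 1).
1. R is the centroid of triangle WCZ ⇒ R = (1/3, 1/3)
2. X is the intersection of line CW and line RZ ⇒ X = (1/2, 0)
X = R + t·(Z−R) with t = -1/2, so RX:XZ = t:(1−t) = -1/2:3/2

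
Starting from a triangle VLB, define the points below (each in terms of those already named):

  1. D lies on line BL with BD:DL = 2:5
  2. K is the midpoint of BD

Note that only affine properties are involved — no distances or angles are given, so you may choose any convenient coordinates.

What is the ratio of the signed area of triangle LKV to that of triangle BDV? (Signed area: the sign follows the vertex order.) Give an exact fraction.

[LKV]:[BDV] = -3

Choose coordinates V = (0, 0), L = (1, 0), B = (0, 1).
1. D lies on line BL with BD:DL = 2:5 ⇒ D = (2/7, 5/7)
2. K is the midpoint of BD ⇒ K = (1/7, 6/7)
2·[LKV] = 6/7, 2·[BDV] = -2/7
[LKV]:[BDV] = 6/7:-2/7 = -3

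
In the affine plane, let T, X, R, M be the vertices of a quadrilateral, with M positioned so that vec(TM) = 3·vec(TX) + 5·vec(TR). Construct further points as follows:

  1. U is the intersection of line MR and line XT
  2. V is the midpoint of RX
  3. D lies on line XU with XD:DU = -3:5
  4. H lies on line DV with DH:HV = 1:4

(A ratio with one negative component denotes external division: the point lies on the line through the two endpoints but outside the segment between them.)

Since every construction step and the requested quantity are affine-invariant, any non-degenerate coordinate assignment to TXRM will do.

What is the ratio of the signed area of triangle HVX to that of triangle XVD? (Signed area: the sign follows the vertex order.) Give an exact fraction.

Set T = (0, 0), X = (1, 0), R = (0, 1), M = (3, 5); any affine frame gives the same invariant.
1. U is the intersection of line MR and line XT ⇒ U = (-3/4, 0)
2. V is the midpoint of RX ⇒ V = (1/2, 1/2)
3. D lies on line XU with XD:DU = -3:5 ⇒ D = (29/8, 0)
4. H lies on line DV with DH:HV = 1:4 ⇒ H = (3, 1/10)
2·[HVX] = 21/20, 2·[XVD] = -21/16
[HVX]:[XVD] = 21/20:-21/16 = -4/5

[HVX]:[XVD] = -4/5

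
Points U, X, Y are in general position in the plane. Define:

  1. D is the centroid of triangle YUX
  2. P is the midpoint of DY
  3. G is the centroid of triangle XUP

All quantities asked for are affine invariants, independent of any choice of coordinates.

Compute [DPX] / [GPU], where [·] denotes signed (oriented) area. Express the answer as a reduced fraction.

[DPX]:[GPU] = -3/4

Assign U = (0, 0), X = (1, 0), Y = (0, 1) — the answer is frame-independent, so this choice is without loss of generality.
1. D is the centroid of triangle YUX ⇒ D = (1/3, 1/3)
2. P is the midpoint of DY ⇒ P = (1/6, 2/3)
3. G is the centroid of triangle XUP ⇒ G = (7/18, 2/9)
2·[DPX] = -1/6, 2·[GPU] = 2/9
[DPX]:[GPU] = -1/6:2/9 = -3/4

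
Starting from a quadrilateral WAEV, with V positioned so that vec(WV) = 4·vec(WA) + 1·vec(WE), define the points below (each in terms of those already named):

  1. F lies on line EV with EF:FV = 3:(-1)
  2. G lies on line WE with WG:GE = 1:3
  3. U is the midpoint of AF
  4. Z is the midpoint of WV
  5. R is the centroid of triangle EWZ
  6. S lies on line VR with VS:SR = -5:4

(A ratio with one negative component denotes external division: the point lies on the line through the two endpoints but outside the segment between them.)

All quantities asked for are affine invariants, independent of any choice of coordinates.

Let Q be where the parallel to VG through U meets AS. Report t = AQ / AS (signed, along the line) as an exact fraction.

Work in coordinates with W = (0, 0), A = (1, 0), E = (0, 1), V = (4, 1).
1. F lies on line EV with EF:FV = 3:(-1) ⇒ F = (6, 1)
2. G lies on line WE with WG:GE = 1:3 ⇒ G = (0, 1/4)
3. U is the midpoint of AF ⇒ U = (7/2, 1/2)
4. Z is the midpoint of WV ⇒ Z = (2, 1/2)
5. R is the centroid of triangle EWZ ⇒ R = (2/3, 1/2)
6. S lies on line VR with VS:SR = -5:4 ⇒ S = (-38/3, -3/2)
through U parallel to VG: direction (-4, -3/4); meets AS at Q = (61/102, -3/68)
Q = A + t·(S−A) with t = 1/34

t = 1/34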